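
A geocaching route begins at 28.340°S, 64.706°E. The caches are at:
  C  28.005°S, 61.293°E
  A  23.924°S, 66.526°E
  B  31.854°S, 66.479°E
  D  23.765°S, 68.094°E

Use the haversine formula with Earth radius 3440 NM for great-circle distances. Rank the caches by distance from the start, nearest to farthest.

C, B, A, D

Distances from the start:
C 28.005°S, 61.293°E: 181.7 NM
B 31.854°S, 66.479°E: 230.2 NM
A 23.924°S, 66.526°E: 282.7 NM
D 23.765°S, 68.094°E: 329.9 NM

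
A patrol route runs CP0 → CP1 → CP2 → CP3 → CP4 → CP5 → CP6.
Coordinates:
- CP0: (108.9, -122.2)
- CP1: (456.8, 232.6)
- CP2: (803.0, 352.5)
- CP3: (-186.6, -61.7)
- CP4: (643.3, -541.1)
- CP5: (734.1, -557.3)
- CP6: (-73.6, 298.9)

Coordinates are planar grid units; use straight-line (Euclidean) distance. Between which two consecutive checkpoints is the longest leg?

CP5–CP6

Leg distances:
CP0→CP1: 496.9
CP1→CP2: 366.4
CP2→CP3: 1072.8
CP3→CP4: 958.4
CP4→CP5: 92.2
CP5→CP6: 1177.1
The longest leg is CP5–CP6 at 1177.1.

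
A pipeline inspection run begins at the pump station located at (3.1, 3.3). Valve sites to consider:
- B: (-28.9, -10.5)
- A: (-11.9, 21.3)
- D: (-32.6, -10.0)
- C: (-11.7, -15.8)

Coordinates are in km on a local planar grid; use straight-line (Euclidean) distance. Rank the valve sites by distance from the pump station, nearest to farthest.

A, C, B, D

Distances from the pump station:
A (-11.9, 21.3): 23.4 km
C (-11.7, -15.8): 24.2 km
B (-28.9, -10.5): 34.8 km
D (-32.6, -10.0): 38.1 km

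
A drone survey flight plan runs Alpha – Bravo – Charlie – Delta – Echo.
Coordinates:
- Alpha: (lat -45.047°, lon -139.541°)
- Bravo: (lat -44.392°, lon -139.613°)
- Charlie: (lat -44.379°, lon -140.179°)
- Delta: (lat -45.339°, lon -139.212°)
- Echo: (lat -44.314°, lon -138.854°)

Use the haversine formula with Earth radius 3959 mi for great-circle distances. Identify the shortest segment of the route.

Leg distances:
Alpha→Bravo: 45.4 mi
Bravo→Charlie: 28.0 mi
Charlie→Delta: 81.5 mi
Delta→Echo: 73.0 mi
The shortest leg is Bravo–Charlie at 28.0 mi.

Bravo–Charlie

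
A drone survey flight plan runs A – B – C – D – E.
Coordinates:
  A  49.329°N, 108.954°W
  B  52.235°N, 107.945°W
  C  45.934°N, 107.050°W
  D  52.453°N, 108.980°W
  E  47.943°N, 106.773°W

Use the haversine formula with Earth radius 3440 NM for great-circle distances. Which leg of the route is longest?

Leg distances:
A→B: 178.6 NM
B→C: 379.9 NM
C→D: 398.6 NM
D→E: 283.7 NM
The longest leg is C–D at 398.6 NM.

C–D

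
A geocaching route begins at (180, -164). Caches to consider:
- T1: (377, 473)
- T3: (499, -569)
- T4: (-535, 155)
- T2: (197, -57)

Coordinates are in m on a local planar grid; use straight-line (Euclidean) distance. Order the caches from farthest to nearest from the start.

T4, T1, T3, T2

Distance from the start at (180, -164) to each:
T4 (-535, 155): 782.9 m
T1 (377, 473): 666.8 m
T3 (499, -569): 515.5 m
T2 (197, -57): 108.3 m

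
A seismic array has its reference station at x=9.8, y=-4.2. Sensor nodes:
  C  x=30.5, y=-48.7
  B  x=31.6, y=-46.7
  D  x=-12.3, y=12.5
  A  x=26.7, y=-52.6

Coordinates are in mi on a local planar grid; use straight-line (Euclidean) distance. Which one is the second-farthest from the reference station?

C

Distance to each, sorted:
A: 51.3 mi
C: 49.1 mi
B: 47.8 mi
D: 27.7 mi
The second-farthest is C at 49.1 mi.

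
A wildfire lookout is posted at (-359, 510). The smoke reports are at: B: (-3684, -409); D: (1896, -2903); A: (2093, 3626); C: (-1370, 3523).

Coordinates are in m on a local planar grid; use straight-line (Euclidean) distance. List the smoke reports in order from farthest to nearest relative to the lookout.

Computing each straight-line distance from (-359, 510):
D (1896, -2903): 4090.7 m
A (2093, 3626): 3965.1 m
B (-3684, -409): 3449.7 m
C (-1370, 3523): 3178.1 m

D, A, B, C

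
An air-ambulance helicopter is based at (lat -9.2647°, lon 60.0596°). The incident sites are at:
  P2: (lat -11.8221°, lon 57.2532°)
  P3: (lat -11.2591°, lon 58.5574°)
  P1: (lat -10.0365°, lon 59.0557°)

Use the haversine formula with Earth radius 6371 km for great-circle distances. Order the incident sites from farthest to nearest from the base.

P2, P3, P1

Computing each great-circle distance from (lat -9.2647°, lon 60.0596°):
P2 (lat -11.8221°, lon 57.2532°): 418.3 km
P3 (lat -11.2591°, lon 58.5574°): 276.0 km
P1 (lat -10.0365°, lon 59.0557°): 139.6 km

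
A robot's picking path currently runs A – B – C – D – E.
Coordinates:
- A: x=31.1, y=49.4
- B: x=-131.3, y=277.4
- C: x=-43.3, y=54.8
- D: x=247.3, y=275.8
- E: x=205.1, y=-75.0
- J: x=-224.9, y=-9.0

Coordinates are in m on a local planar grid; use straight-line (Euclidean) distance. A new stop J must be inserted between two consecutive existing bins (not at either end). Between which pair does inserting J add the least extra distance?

between B and C

Added distance for inserting J between each consecutive pair:
A–B: 284.0 m
B–C: 254.4 m
C–D: 378.8 m
D–E: 633.1 m
Smallest added distance is 254.4 m, inserting between B and C.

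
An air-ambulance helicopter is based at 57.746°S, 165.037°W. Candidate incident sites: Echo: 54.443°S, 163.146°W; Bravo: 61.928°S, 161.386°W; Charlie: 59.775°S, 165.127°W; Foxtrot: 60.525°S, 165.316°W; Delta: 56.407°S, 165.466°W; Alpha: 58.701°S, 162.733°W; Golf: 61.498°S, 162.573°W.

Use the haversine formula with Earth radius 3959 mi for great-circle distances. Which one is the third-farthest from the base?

Echo

Distance to each, sorted:
Bravo: 315.4 mi
Golf: 273.1 mi
Echo: 239.6 mi
Foxtrot: 192.3 mi
Charlie: 140.2 mi
Alpha: 106.7 mi
Delta: 93.9 mi
The third-farthest is Echo at 239.6 mi.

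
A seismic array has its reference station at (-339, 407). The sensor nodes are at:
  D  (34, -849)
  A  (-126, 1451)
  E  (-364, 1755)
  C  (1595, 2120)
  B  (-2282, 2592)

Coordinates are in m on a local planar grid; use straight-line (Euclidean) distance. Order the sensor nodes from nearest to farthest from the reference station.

Distance from the reference station at (-339, 407) to each:
A (-126, 1451): 1065.5 m
D (34, -849): 1310.2 m
E (-364, 1755): 1348.2 m
C (1595, 2120): 2583.5 m
B (-2282, 2592): 2923.9 m

A, D, E, C, B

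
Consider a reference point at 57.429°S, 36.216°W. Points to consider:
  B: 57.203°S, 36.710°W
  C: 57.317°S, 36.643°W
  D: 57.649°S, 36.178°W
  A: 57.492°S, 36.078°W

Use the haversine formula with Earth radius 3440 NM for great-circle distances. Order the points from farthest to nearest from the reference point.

Distances from the reference point:
B 57.203°S, 36.710°W: 21.0 NM
C 57.317°S, 36.643°W: 15.4 NM
D 57.649°S, 36.178°W: 13.3 NM
A 57.492°S, 36.078°W: 5.8 NM

B, C, D, A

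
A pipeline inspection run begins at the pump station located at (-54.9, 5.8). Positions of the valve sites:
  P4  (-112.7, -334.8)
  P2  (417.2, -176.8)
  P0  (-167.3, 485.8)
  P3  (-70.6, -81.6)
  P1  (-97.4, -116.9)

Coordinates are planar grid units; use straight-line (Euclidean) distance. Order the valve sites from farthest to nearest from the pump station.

P2, P0, P4, P1, P3

Computing each straight-line distance from (-54.9, 5.8):
P2 (417.2, -176.8): 506.2
P0 (-167.3, 485.8): 493.0
P4 (-112.7, -334.8): 345.5
P1 (-97.4, -116.9): 129.9
P3 (-70.6, -81.6): 88.8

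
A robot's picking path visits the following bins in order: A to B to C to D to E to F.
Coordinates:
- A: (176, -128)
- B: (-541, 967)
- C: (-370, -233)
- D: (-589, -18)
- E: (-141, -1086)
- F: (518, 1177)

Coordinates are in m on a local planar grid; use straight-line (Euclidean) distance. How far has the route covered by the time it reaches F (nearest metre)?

6343 m

Leg distances:
A→B: 1308.9 m  (cumulative 1308.9 m)
B→C: 1212.1 m  (cumulative 2521.0 m)
C→D: 306.9 m  (cumulative 2827.9 m)
D→E: 1158.2 m  (cumulative 3986.0 m)
E→F: 2357.0 m  (cumulative 6343.0 m)
Cumulative distance at F ≈ 6343 m.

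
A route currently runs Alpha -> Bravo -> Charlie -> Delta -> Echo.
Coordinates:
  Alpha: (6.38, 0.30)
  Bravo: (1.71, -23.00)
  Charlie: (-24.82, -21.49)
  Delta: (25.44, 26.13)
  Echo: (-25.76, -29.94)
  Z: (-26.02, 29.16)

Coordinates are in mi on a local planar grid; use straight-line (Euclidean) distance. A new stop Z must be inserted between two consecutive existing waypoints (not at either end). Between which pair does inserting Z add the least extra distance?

Added distance for inserting Z between each consecutive pair:
Alpha–Bravo: 78.7 mi
Bravo–Charlie: 83.2 mi
Charlie–Delta: 33.0 mi
Delta–Echo: 34.7 mi
Smallest added distance is 33.0 mi, inserting between Charlie and Delta.

between Charlie and Delta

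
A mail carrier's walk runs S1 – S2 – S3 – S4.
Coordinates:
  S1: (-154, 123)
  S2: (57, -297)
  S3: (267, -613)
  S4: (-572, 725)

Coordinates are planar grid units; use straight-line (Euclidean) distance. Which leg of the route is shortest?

Leg distances:
S1→S2: 470.0
S2→S3: 379.4
S3→S4: 1579.3
The shortest leg is S2–S3 at 379.4.

S2–S3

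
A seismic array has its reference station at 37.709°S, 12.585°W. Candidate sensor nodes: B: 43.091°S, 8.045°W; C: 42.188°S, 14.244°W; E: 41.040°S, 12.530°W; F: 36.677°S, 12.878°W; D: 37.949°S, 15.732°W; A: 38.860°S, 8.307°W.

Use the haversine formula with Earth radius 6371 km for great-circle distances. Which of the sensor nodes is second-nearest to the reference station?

Distance to each, sorted:
F: 117.7 km
D: 277.7 km
E: 370.4 km
A: 394.7 km
C: 517.7 km
B: 711.0 km
The second-nearest is D at 277.7 km.

D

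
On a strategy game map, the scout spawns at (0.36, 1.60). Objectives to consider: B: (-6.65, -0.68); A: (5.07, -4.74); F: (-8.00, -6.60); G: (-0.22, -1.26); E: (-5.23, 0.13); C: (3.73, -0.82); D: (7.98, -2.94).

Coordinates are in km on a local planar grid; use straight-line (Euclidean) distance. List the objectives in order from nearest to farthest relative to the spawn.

G, C, E, B, A, D, F

Distances from the spawn:
G (-0.22, -1.26): 2.9 km
C (3.73, -0.82): 4.1 km
E (-5.23, 0.13): 5.8 km
B (-6.65, -0.68): 7.4 km
A (5.07, -4.74): 7.9 km
D (7.98, -2.94): 8.9 km
F (-8.00, -6.60): 11.7 km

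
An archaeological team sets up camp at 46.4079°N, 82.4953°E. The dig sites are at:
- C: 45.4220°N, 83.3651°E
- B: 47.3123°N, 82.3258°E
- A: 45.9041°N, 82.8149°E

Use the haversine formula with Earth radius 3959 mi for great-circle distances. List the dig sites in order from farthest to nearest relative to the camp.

C, B, A

Distances from the camp:
C 45.4220°N, 83.3651°E: 79.9 mi
B 47.3123°N, 82.3258°E: 63.0 mi
A 45.9041°N, 82.8149°E: 38.0 mi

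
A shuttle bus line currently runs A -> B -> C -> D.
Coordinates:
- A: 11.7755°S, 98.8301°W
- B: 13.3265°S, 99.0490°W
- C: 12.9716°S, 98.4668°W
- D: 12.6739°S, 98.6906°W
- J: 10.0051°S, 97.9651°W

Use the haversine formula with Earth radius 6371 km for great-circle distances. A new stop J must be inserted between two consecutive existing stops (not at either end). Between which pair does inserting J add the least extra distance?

between A and B

Added distance for inserting J between each consecutive pair:
A–B: 432.0 km
B–C: 647.7 km
C–D: 600.4 km
Smallest added distance is 432.0 km, inserting between A and B.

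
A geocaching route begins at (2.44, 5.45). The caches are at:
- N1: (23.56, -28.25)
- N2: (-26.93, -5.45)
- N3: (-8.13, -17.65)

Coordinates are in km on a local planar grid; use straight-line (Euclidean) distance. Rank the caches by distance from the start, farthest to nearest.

N1, N2, N3

Distance from the start at (2.44, 5.45) to each:
N1 (23.56, -28.25): 39.8 km
N2 (-26.93, -5.45): 31.3 km
N3 (-8.13, -17.65): 25.4 km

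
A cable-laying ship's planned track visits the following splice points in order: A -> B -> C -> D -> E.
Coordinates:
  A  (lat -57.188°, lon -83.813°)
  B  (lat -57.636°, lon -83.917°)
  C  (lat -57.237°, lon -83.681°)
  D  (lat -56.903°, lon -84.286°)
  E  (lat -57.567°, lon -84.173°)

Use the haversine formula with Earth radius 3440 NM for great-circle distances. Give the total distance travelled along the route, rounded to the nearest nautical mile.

Leg distances:
A→B: 27.1 NM  (cumulative 27.1 NM)
B→C: 25.1 NM  (cumulative 52.2 NM)
C→D: 28.1 NM  (cumulative 80.4 NM)
D→E: 40.0 NM  (cumulative 120.4 NM)
Total route length ≈ 120 NM.

120 NM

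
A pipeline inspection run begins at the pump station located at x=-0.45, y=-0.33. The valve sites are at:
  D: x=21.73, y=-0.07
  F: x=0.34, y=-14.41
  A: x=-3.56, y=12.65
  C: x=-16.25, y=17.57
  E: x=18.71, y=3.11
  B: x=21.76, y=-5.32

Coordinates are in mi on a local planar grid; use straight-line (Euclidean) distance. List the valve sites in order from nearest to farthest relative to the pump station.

Computing each straight-line distance from x=-0.45, y=-0.33:
A x=-3.56, y=12.65: 13.3 mi
F x=0.34, y=-14.41: 14.1 mi
E x=18.71, y=3.11: 19.5 mi
D x=21.73, y=-0.07: 22.2 mi
B x=21.76, y=-5.32: 22.8 mi
C x=-16.25, y=17.57: 23.9 mi

A, F, E, D, B, C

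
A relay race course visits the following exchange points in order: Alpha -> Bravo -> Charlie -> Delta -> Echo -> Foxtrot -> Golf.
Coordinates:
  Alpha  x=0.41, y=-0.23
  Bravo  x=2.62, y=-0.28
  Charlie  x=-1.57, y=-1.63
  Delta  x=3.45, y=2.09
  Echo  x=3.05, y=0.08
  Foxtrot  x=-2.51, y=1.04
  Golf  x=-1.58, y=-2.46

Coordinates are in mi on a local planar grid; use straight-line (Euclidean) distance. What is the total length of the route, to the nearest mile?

24 mi

Leg distances:
Alpha→Bravo: 2.2 mi  (cumulative 2.2 mi)
Bravo→Charlie: 4.4 mi  (cumulative 6.6 mi)
Charlie→Delta: 6.2 mi  (cumulative 12.9 mi)
Delta→Echo: 2.0 mi  (cumulative 14.9 mi)
Echo→Foxtrot: 5.6 mi  (cumulative 20.6 mi)
Foxtrot→Golf: 3.6 mi  (cumulative 24.2 mi)
Total route length ≈ 24 mi.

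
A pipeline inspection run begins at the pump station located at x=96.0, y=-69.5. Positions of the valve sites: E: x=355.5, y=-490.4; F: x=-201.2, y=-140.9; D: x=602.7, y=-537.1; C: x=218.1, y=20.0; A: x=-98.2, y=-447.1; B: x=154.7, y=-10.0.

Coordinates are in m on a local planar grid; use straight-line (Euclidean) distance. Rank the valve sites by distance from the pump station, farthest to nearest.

D, E, A, F, C, B

Distance from the pump station at x=96.0, y=-69.5 to each:
D x=602.7, y=-537.1: 689.5 m
E x=355.5, y=-490.4: 494.5 m
A x=-98.2, y=-447.1: 424.6 m
F x=-201.2, y=-140.9: 305.7 m
C x=218.1, y=20.0: 151.4 m
B x=154.7, y=-10.0: 83.6 m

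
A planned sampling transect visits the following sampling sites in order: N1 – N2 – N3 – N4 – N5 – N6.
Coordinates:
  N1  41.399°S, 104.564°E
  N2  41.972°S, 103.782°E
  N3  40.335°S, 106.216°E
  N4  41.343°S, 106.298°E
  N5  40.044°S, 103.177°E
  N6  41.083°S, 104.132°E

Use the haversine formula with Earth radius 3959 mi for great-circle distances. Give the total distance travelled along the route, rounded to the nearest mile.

570 mi

Leg distances:
N1→N2: 56.5 mi  (cumulative 56.5 mi)
N2→N3: 169.8 mi  (cumulative 226.3 mi)
N3→N4: 69.8 mi  (cumulative 296.1 mi)
N4→N5: 186.5 mi  (cumulative 482.6 mi)
N5→N6: 87.6 mi  (cumulative 570.2 mi)
Total route length ≈ 570 mi.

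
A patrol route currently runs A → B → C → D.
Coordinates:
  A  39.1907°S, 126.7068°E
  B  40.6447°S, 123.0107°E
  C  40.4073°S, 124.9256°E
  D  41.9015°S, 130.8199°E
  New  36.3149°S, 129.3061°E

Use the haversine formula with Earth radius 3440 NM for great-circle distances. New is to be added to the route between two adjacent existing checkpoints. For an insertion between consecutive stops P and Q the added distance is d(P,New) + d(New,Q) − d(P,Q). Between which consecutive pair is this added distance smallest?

between C and D

Added distance for inserting New between each consecutive pair:
A–B: 414.6 NM
B–C: 625.8 NM
C–D: 382.3 NM
Smallest added distance is 382.3 NM, inserting between C and D.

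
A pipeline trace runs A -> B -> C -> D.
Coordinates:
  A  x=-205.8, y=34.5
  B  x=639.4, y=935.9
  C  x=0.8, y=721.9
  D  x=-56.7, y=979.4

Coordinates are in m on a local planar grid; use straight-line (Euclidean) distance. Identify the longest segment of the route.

A–B

Leg distances:
A→B: 1235.7 m
B→C: 673.5 m
C→D: 263.8 m
The longest leg is A–B at 1235.7 m.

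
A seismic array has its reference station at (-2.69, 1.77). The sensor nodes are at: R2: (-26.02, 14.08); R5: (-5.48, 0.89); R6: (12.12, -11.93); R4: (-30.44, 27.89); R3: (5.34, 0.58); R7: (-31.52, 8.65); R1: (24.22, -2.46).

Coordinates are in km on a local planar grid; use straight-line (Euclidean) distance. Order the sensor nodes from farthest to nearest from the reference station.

Distance from the reference station at (-2.69, 1.77) to each:
R4 (-30.44, 27.89): 38.1 km
R7 (-31.52, 8.65): 29.6 km
R1 (24.22, -2.46): 27.2 km
R2 (-26.02, 14.08): 26.4 km
R6 (12.12, -11.93): 20.2 km
R3 (5.34, 0.58): 8.1 km
R5 (-5.48, 0.89): 2.9 km

R4, R7, R1, R2, R6, R3, R5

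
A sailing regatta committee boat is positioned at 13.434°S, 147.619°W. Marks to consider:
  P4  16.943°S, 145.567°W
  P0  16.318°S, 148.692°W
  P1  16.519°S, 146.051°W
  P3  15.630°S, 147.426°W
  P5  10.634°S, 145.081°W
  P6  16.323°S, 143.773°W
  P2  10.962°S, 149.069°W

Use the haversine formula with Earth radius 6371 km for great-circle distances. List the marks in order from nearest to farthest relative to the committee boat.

P3, P2, P0, P1, P5, P4, P6

Computing each great-circle distance from 13.434°S, 147.619°W:
P3 15.630°S, 147.426°W: 245.1 km
P2 10.962°S, 149.069°W: 316.8 km
P0 16.318°S, 148.692°W: 340.8 km
P1 16.519°S, 146.051°W: 382.1 km
P5 10.634°S, 145.081°W: 416.1 km
P4 16.943°S, 145.567°W: 448.0 km
P6 16.323°S, 143.773°W: 523.4 km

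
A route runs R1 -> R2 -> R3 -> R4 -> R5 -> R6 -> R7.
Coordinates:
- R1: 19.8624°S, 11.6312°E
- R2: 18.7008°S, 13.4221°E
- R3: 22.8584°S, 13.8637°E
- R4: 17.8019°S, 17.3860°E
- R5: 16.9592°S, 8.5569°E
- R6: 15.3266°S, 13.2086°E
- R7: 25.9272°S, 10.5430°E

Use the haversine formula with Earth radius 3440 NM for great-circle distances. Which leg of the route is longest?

R6–R7

Leg distances:
R1→R2: 123.1 NM
R2→R3: 250.8 NM
R3→R4: 362.6 NM
R4→R5: 508.4 NM
R5→R6: 285.6 NM
R6→R7: 653.8 NM
The longest leg is R6–R7 at 653.8 NM.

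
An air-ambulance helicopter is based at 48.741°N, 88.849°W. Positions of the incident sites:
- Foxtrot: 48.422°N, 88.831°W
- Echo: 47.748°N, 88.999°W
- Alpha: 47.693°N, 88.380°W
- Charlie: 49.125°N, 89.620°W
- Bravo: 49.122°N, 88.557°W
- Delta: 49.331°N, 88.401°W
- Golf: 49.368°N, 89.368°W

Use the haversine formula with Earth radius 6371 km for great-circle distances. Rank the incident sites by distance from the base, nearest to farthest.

Distances from the base:
Foxtrot 48.422°N, 88.831°W: 35.5 km
Bravo 49.122°N, 88.557°W: 47.4 km
Charlie 49.125°N, 89.620°W: 70.7 km
Delta 49.331°N, 88.401°W: 73.3 km
Golf 49.368°N, 89.368°W: 79.3 km
Echo 47.748°N, 88.999°W: 111.0 km
Alpha 47.693°N, 88.380°W: 121.6 km

Foxtrot, Bravo, Charlie, Delta, Golf, Echo, Alpha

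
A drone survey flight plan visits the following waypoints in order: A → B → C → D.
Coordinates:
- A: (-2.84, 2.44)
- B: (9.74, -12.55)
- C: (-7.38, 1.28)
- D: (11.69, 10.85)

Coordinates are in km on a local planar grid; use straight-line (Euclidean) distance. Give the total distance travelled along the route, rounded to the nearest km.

Leg distances:
A→B: 19.6 km  (cumulative 19.6 km)
B→C: 22.0 km  (cumulative 41.6 km)
C→D: 21.3 km  (cumulative 62.9 km)
Total route length ≈ 63 km.

63 km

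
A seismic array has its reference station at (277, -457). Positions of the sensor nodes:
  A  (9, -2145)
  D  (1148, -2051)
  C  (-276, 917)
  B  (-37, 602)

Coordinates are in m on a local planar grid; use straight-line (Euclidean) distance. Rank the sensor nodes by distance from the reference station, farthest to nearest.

Distance from the reference station at (277, -457) to each:
D (1148, -2051): 1816.4 m
A (9, -2145): 1709.1 m
C (-276, 917): 1481.1 m
B (-37, 602): 1104.6 m

D, A, C, B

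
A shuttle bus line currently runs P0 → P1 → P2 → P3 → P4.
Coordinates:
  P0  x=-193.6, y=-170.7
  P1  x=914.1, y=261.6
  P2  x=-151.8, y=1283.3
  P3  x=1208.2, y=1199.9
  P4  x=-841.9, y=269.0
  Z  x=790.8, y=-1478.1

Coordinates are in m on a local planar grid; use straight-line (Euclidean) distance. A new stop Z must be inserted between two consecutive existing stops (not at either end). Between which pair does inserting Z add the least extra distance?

Added distance for inserting Z between each consecutive pair:
P0–P1: 2191.6 m
P1–P2: 3185.4 m
P2–P3: 4265.6 m
P3–P4: 2850.0 m
Smallest added distance is 2191.6 m, inserting between P0 and P1.

between P0 and P1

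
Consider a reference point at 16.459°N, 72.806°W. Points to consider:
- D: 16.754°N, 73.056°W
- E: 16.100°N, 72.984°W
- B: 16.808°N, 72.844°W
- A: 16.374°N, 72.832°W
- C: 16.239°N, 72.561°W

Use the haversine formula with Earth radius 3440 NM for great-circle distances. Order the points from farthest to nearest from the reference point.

E, D, B, C, A

Distance from the reference point at 16.459°N, 72.806°W to each:
E 16.100°N, 72.984°W: 23.9 NM
D 16.754°N, 73.056°W: 22.8 NM
B 16.808°N, 72.844°W: 21.1 NM
C 16.239°N, 72.561°W: 19.3 NM
A 16.374°N, 72.832°W: 5.3 NM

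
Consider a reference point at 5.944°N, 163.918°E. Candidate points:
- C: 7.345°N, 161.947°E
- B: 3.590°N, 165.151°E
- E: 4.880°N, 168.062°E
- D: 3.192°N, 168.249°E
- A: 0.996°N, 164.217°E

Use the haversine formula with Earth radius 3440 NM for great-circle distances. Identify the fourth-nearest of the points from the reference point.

Distance to each, sorted:
C: 144.5 NM
B: 159.4 NM
E: 255.8 NM
A: 297.6 NM
D: 307.4 NM
The fourth-nearest is A at 297.6 NM.

A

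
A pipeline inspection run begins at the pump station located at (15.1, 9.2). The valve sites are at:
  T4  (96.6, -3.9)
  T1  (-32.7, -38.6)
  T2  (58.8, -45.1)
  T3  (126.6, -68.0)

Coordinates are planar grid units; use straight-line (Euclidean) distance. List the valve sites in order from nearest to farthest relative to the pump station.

Distance from the pump station at (15.1, 9.2) to each:
T1 (-32.7, -38.6): 67.6
T2 (58.8, -45.1): 69.7
T4 (96.6, -3.9): 82.5
T3 (126.6, -68.0): 135.6

T1, T2, T4, T3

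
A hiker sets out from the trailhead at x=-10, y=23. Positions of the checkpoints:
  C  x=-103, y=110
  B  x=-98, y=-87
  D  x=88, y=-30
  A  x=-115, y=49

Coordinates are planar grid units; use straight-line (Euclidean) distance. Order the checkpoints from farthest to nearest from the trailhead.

B, C, D, A

Distances from the trailhead:
B x=-98, y=-87: 140.9
C x=-103, y=110: 127.3
D x=88, y=-30: 111.4
A x=-115, y=49: 108.2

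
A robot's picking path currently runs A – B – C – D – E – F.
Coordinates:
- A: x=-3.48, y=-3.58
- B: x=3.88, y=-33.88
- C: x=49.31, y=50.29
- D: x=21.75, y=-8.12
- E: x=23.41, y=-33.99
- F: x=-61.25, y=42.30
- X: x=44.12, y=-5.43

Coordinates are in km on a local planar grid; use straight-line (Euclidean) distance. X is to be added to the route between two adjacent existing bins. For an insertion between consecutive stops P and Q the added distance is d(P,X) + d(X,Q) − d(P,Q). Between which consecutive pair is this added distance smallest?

Added distance for inserting X between each consecutive pair:
A–B: 65.7 km
B–C: 9.6 km
C–D: 13.9 km
D–E: 31.9 km
E–F: 37.0 km
Smallest added distance is 9.6 km, inserting between B and C.

between B and C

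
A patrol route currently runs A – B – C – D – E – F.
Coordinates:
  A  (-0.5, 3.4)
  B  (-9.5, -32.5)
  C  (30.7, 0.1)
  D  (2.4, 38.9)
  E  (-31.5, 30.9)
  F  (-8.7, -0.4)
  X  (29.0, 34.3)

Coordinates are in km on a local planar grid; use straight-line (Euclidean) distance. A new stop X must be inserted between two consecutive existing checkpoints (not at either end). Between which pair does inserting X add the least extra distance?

Added distance for inserting X between each consecutive pair:
A–B: 82.8 km
B–C: 59.6 km
C–D: 13.2 km
D–E: 52.8 km
E–F: 73.1 km
Smallest added distance is 13.2 km, inserting between C and D.

between C and D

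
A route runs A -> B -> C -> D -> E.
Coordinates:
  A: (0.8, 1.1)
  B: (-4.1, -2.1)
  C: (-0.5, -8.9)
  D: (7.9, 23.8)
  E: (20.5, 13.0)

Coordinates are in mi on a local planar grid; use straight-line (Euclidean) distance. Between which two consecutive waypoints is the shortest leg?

A–B

Leg distances:
A→B: 5.9 mi
B→C: 7.7 mi
C→D: 33.8 mi
D→E: 16.6 mi
The shortest leg is A–B at 5.9 mi.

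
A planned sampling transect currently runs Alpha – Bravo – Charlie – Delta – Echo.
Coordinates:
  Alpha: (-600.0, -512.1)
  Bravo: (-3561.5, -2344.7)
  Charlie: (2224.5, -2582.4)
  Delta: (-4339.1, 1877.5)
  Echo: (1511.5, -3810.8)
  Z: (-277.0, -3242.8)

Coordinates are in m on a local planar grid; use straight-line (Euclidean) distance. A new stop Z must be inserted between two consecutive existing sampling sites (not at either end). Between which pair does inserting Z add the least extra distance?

between Bravo and Charlie

Added distance for inserting Z between each consecutive pair:
Alpha–Bravo: 2672.2 m
Bravo–Charlie: 201.4 m
Charlie–Delta: 1187.7 m
Delta–Echo: 252.4 m
Smallest added distance is 201.4 m, inserting between Bravo and Charlie.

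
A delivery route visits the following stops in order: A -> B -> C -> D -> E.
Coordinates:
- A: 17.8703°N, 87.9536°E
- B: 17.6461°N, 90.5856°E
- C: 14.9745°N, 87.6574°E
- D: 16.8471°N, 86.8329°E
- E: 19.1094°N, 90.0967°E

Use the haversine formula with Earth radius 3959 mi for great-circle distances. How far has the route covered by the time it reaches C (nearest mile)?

442 mi

Leg distances:
A→B: 173.9 mi  (cumulative 173.9 mi)
B→C: 267.9 mi  (cumulative 441.8 mi)
Cumulative distance at C ≈ 442 mi.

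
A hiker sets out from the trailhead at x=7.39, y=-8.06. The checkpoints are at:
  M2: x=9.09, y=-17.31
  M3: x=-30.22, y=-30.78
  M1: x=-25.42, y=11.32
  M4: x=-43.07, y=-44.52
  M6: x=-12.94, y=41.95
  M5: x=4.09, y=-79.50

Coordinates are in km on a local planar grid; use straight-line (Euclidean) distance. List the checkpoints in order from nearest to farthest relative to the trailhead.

M2, M1, M3, M6, M4, M5

Computing each straight-line distance from x=7.39, y=-8.06:
M2 x=9.09, y=-17.31: 9.4 km
M1 x=-25.42, y=11.32: 38.1 km
M3 x=-30.22, y=-30.78: 43.9 km
M6 x=-12.94, y=41.95: 54.0 km
M4 x=-43.07, y=-44.52: 62.3 km
M5 x=4.09, y=-79.50: 71.5 km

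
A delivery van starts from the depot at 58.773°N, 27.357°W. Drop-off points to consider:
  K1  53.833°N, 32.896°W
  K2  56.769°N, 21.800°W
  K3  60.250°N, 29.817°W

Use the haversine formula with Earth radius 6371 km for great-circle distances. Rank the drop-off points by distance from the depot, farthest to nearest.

K1, K2, K3

Distances from the depot:
K1 53.833°N, 32.896°W: 646.4 km
K2 56.769°N, 21.800°W: 397.6 km
K3 60.250°N, 29.817°W: 215.0 km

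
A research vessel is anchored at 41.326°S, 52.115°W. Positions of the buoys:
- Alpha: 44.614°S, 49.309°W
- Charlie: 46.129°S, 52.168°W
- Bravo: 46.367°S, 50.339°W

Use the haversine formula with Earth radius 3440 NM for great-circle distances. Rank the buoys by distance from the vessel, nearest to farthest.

Alpha, Charlie, Bravo

Distance from the vessel at 41.326°S, 52.115°W to each:
Alpha 44.614°S, 49.309°W: 232.7 NM
Charlie 46.129°S, 52.168°W: 288.4 NM
Bravo 46.367°S, 50.339°W: 312.3 NM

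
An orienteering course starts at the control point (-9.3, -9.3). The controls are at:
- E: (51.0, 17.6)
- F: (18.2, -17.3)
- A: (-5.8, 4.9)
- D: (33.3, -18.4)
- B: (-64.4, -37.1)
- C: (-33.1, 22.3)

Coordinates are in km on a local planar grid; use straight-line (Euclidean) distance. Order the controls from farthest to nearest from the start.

Computing each straight-line distance from (-9.3, -9.3):
E (51.0, 17.6): 66.0 km
B (-64.4, -37.1): 61.7 km
D (33.3, -18.4): 43.6 km
C (-33.1, 22.3): 39.6 km
F (18.2, -17.3): 28.6 km
A (-5.8, 4.9): 14.6 km

E, B, D, C, F, A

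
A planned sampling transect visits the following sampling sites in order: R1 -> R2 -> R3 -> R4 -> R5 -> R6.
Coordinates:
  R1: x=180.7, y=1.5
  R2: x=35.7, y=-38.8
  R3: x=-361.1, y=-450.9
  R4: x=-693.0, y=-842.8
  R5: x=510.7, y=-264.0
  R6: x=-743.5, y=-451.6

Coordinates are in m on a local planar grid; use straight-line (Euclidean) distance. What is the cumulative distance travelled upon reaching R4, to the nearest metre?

1236 m

Leg distances:
R1→R2: 150.5 m  (cumulative 150.5 m)
R2→R3: 572.1 m  (cumulative 722.6 m)
R3→R4: 513.6 m  (cumulative 1236.1 m)
Cumulative distance at R4 ≈ 1236 m.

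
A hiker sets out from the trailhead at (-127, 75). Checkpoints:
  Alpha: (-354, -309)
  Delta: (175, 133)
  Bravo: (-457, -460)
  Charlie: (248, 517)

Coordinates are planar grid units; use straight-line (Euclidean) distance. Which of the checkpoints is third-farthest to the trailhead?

Distances from the trailhead ((-127, 75)):
Bravo: 628.6
Charlie: 579.6
Alpha: 446.1
Delta: 307.5
The third-farthest is Alpha at 446.1.

Alpha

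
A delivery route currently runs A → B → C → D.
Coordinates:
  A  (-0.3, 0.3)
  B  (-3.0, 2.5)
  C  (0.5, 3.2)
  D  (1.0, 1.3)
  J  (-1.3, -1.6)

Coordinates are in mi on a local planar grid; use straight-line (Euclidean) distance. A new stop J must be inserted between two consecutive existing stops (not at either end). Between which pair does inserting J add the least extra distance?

Added distance for inserting J between each consecutive pair:
A–B: 3.1 mi
B–C: 6.0 mi
C–D: 6.9 mi
Smallest added distance is 3.1 mi, inserting between A and B.

between A and B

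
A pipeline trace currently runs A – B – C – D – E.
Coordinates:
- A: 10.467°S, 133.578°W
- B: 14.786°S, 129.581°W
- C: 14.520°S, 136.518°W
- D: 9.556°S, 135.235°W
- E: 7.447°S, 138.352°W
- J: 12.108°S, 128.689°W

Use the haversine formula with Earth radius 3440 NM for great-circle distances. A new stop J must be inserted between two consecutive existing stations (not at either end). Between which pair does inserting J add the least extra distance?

between A and B

Added distance for inserting J between each consecutive pair:
A–B: 123.9 NM
B–C: 245.5 NM
C–D: 587.6 NM
D–E: 827.4 NM
Smallest added distance is 123.9 NM, inserting between A and B.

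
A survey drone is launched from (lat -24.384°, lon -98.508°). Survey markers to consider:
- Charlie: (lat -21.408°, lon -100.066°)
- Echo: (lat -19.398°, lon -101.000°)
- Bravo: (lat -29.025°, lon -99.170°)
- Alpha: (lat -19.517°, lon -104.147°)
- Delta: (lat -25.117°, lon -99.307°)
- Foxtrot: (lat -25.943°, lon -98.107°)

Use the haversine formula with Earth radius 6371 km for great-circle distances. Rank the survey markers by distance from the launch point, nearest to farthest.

Delta, Foxtrot, Charlie, Bravo, Echo, Alpha

Distances from the launch point:
Delta (lat -25.117°, lon -99.307°): 114.7 km
Foxtrot (lat -25.943°, lon -98.107°): 178.0 km
Charlie (lat -21.408°, lon -100.066°): 367.4 km
Bravo (lat -29.025°, lon -99.170°): 520.2 km
Echo (lat -19.398°, lon -101.000°): 611.1 km
Alpha (lat -19.517°, lon -104.147°): 794.2 km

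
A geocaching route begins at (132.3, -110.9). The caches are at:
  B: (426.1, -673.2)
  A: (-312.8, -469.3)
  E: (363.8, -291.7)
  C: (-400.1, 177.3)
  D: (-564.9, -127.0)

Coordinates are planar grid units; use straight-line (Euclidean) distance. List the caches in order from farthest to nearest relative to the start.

Distances from the start:
D (-564.9, -127.0): 697.4
B (426.1, -673.2): 634.4
C (-400.1, 177.3): 605.4
A (-312.8, -469.3): 571.5
E (363.8, -291.7): 293.7

D, B, C, A, E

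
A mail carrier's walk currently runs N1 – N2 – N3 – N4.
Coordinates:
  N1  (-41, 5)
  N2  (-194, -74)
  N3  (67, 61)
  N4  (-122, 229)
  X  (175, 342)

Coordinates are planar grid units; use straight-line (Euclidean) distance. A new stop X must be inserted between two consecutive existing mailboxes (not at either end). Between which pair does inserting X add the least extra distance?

Added distance for inserting X between each consecutive pair:
N1–N2: 784.2
N2–N3: 563.3
N3–N4: 365.9
Smallest added distance is 365.9, inserting between N3 and N4.

between N3 and N4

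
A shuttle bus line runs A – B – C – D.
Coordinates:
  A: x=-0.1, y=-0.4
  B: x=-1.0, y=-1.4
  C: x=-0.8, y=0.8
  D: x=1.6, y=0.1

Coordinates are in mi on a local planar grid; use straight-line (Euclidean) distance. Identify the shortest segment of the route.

A–B

Leg distances:
A→B: 1.3 mi
B→C: 2.2 mi
C→D: 2.5 mi
The shortest leg is A–B at 1.3 mi.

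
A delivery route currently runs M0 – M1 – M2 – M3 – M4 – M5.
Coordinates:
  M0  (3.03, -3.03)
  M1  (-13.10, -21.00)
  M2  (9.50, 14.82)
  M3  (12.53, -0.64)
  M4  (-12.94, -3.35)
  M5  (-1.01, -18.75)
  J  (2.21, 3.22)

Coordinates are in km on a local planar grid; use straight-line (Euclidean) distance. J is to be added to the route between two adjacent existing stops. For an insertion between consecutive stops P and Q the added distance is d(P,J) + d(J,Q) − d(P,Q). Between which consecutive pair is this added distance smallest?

between M1 and M2

Added distance for inserting J between each consecutive pair:
M0–M1: 10.8 km
M1–M2: 0.0 km
M2–M3: 9.0 km
M3–M4: 1.9 km
M4–M5: 19.2 km
Smallest added distance is 0.0 km, inserting between M1 and M2.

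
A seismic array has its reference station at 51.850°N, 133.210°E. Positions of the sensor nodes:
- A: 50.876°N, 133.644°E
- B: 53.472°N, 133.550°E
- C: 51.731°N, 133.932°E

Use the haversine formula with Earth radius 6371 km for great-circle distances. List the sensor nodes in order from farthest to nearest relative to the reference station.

B, A, C

Computing each great-circle distance from 51.850°N, 133.210°E:
B 53.472°N, 133.550°E: 181.8 km
A 50.876°N, 133.644°E: 112.4 km
C 51.731°N, 133.932°E: 51.4 km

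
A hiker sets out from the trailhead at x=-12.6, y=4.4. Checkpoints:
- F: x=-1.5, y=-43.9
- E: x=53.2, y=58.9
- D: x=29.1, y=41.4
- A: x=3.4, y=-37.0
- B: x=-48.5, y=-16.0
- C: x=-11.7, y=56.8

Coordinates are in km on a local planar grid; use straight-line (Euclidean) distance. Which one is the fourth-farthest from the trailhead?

F

Distances from the trailhead (x=-12.6, y=4.4):
E: 85.4 km
D: 55.7 km
C: 52.4 km
F: 49.6 km
A: 44.4 km
B: 41.3 km
The fourth-farthest is F at 49.6 km.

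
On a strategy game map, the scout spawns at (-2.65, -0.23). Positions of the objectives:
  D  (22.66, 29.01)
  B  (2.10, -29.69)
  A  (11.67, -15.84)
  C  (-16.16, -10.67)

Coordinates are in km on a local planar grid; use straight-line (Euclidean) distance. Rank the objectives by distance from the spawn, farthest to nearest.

Computing each straight-line distance from (-2.65, -0.23):
D (22.66, 29.01): 38.7 km
B (2.10, -29.69): 29.8 km
A (11.67, -15.84): 21.2 km
C (-16.16, -10.67): 17.1 km

D, B, A, C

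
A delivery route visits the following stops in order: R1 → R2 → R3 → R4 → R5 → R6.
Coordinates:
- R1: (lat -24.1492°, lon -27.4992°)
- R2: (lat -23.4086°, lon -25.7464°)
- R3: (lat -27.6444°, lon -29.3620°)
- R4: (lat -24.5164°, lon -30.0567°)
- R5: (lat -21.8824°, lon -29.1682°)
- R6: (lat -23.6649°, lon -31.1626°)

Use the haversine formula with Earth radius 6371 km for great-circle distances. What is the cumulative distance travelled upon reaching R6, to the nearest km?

Leg distances:
R1→R2: 196.4 km  (cumulative 196.4 km)
R2→R3: 594.4 km  (cumulative 790.9 km)
R3→R4: 354.7 km  (cumulative 1145.5 km)
R4→R5: 306.6 km  (cumulative 1452.2 km)
R5→R6: 284.8 km  (cumulative 1736.9 km)
Cumulative distance at R6 ≈ 1737 km.

1737 km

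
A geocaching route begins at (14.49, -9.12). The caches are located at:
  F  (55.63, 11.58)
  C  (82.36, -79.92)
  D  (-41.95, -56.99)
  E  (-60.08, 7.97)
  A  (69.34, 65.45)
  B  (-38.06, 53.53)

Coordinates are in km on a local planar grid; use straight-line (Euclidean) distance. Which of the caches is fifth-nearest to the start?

Distance to each, sorted:
F: 46.1 km
D: 74.0 km
E: 76.5 km
B: 81.8 km
A: 92.6 km
C: 98.1 km
The fifth-nearest is A at 92.6 km.

A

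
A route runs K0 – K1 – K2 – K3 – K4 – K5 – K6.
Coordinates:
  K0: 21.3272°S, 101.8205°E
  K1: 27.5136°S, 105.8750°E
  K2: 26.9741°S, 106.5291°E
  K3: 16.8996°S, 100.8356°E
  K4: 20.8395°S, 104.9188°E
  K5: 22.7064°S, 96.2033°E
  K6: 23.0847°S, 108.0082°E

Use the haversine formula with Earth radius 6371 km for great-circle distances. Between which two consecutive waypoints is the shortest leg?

Leg distances:
K0→K1: 800.9 km
K1→K2: 88.2 km
K2→K3: 1264.3 km
K3→K4: 613.5 km
K4→K5: 923.4 km
K5→K6: 1209.6 km
The shortest leg is K1–K2 at 88.2 km.

K1–K2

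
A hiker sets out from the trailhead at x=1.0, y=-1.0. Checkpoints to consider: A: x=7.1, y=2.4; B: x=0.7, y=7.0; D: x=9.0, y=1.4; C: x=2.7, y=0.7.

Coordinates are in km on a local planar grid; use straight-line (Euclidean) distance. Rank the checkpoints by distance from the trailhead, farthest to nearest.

D, B, A, C

Computing each straight-line distance from x=1.0, y=-1.0:
D x=9.0, y=1.4: 8.4 km
B x=0.7, y=7.0: 8.0 km
A x=7.1, y=2.4: 7.0 km
C x=2.7, y=0.7: 2.4 km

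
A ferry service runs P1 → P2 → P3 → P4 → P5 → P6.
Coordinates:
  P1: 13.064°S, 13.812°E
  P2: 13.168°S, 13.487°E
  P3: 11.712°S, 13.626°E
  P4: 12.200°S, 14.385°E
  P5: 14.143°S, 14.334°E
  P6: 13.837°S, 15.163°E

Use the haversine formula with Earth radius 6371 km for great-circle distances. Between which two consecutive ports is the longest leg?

Leg distances:
P1→P2: 37.0 km
P2→P3: 162.6 km
P3→P4: 98.8 km
P4→P5: 216.1 km
P5→P6: 95.7 km
The longest leg is P4–P5 at 216.1 km.

P4–P5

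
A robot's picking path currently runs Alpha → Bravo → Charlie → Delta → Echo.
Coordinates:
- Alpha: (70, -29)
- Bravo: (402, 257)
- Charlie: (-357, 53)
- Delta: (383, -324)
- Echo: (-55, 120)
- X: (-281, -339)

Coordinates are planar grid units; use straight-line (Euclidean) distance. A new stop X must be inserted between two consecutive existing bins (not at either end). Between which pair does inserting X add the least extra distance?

Added distance for inserting X between each consecutive pair:
Alpha–Bravo: 936.6
Bravo–Charlie: 519.8
Charlie–Delta: 233.0
Delta–Echo: 552.1
Smallest added distance is 233.0, inserting between Charlie and Delta.

between Charlie and Delta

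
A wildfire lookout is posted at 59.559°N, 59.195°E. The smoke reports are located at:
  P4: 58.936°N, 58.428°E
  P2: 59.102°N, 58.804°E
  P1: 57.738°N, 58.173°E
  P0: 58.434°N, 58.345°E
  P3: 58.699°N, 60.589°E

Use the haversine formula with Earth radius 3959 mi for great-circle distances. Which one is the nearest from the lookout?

P2

Distances from the lookout (59.559°N, 59.195°E):
P2: 34.5 mi
P4: 50.9 mi
P3: 77.3 mi
P0: 83.4 mi
P1: 131.1 mi
The nearest is P2 at 34.5 mi.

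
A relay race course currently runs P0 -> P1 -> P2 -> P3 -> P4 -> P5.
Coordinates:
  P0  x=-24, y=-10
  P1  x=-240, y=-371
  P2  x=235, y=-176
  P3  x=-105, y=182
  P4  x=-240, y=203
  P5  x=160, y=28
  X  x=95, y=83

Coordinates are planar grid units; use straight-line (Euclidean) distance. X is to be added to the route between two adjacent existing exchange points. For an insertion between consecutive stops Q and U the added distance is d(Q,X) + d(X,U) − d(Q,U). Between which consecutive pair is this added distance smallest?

Added distance for inserting X between each consecutive pair:
P0–P1: 294.6
P1–P2: 345.2
P2–P3: 23.9
P3–P4: 442.4
P4–P5: 4.4
Smallest added distance is 4.4, inserting between P4 and P5.

between P4 and P5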